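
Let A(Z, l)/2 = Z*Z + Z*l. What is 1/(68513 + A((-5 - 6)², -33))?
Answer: 1/89809 ≈ 1.1135e-5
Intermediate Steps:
A(Z, l) = 2*Z² + 2*Z*l (A(Z, l) = 2*(Z*Z + Z*l) = 2*(Z² + Z*l) = 2*Z² + 2*Z*l)
1/(68513 + A((-5 - 6)², -33)) = 1/(68513 + 2*(-5 - 6)²*((-5 - 6)² - 33)) = 1/(68513 + 2*(-11)²*((-11)² - 33)) = 1/(68513 + 2*121*(121 - 33)) = 1/(68513 + 2*121*88) = 1/(68513 + 21296) = 1/89809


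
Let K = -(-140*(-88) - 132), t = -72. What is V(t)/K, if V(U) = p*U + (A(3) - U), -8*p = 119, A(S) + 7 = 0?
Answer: -284/3047 ≈ -0.093206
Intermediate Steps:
A(S) = -7 (A(S) = -7 + 0 = -7)
p = -119/8 (p = -1/8*119 = -119/8 ≈ -14.875)
V(U) = -7 - 127*U/8 (V(U) = -119*U/8 + (-7 - U) = -7 - 127*U/8)
K = -12188 (K = -(12320 - 132) = -1*12188 = -12188)
V(t)/K = (-7 - 127/8*(-72))/(-12188) = (-7 + 1143)*(-1/12188) = 1136*(-1/12188) = -284/3047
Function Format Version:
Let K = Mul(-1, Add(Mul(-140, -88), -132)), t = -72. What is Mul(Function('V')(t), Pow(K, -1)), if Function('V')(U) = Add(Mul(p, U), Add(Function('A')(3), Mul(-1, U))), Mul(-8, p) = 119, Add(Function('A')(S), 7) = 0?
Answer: Rational(-284, 3047) ≈ -0.093206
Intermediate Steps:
Function('A')(S) = -7 (Function('A')(S) = Add(-7, 0) = -7)
p = Rational(-119, 8) (p = Mul(Rational(-1, 8), 119) = Rational(-119, 8) ≈ -14.875)
Function('V')(U) = Add(-7, Mul(Rational(-127, 8), U)) (Function('V')(U) = Add(Mul(Rational(-119, 8), U), Add(-7, Mul(-1, U))) = Add(-7, Mul(Rational(-127, 8), U)))
K = -12188 (K = Mul(-1, Add(12320, -132)) = Mul(-1, 12188) = -12188)
Mul(Function('V')(t), Pow(K, -1)) = Mul(Add(-7, Mul(Rational(-127, 8), -72)), Pow(-12188, -1)) = Mul(Add(-7, 1143), Rational(-1, 12188)) = Mul(1136, Rational(-1, 12188)) = Rational(-284, 3047)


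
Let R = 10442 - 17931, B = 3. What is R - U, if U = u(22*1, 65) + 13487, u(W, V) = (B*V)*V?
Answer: -33651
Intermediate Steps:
R = -7489
u(W, V) = 3*V² (u(W, V) = (3*V)*V = 3*V²)
U = 26162 (U = 3*65² + 13487 = 3*4225 + 13487 = 12675 + 13487 = 26162)
R - U = -7489 - 1*26162 = -7489 - 26162 = -33651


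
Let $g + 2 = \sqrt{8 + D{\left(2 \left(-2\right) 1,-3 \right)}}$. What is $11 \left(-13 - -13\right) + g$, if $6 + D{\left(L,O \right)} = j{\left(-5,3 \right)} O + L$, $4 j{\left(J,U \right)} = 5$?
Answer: $-2 + \frac{i \sqrt{23}}{2} \approx -2.0 + 2.3979 i$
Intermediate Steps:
$j{\left(J,U \right)} = \frac{5}{4}$ ($j{\left(J,U \right)} = \frac{1}{4} \cdot 5 = \frac{5}{4}$)
$D{\left(L,O \right)} = -6 + L + \frac{5 O}{4}$ ($D{\left(L,O \right)} = -6 + \left(\frac{5 O}{4} + L\right) = -6 + \left(L + \frac{5 O}{4}\right) = -6 + L + \frac{5 O}{4}$)
$g = -2 + \frac{i \sqrt{23}}{2}$ ($g = -2 + \sqrt{8 + \left(-6 + 2 \left(-2\right) 1 + \frac{5}{4} \left(-3\right)\right)} = -2 + \sqrt{8 - \frac{55}{4}} = -2 + \sqrt{- \frac{23}{4}} = -2 + \frac{i \sqrt{23}}{2} \approx -2.0 + 2.3979 i$)
$11 \left(-13 - -13\right) + g = 11 \left(-13 - -13\right) - \left(2 - \frac{i \sqrt{23}}{2}\right) = 11 \left(-13 + 13\right) - \left(2 - \frac{i \sqrt{23}}{2}\right) = 11 \cdot 0 - \left(2 - \frac{i \sqrt{23}}{2}\right) = 0 - \left(2 - \frac{i \sqrt{23}}{2}\right) = -2 + \frac{i \sqrt{23}}{2}$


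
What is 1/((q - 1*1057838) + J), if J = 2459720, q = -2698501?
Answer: -1/1296619 ≈ -7.7124e-7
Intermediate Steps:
1/((q - 1*1057838) + J) = 1/((-2698501 - 1*1057838) + 2459720) = 1/((-2698501 - 1057838) + 2459720) = 1/(-3756339 + 2459720) = 1/(-1296619) = -1/1296619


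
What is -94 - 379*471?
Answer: -178603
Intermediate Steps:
-94 - 379*471 = -94 - 178509 = -178603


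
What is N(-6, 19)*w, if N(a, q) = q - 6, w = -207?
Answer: -2691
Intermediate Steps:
N(a, q) = -6 + q
N(-6, 19)*w = (-6 + 19)*(-207) = 13*(-207) = -2691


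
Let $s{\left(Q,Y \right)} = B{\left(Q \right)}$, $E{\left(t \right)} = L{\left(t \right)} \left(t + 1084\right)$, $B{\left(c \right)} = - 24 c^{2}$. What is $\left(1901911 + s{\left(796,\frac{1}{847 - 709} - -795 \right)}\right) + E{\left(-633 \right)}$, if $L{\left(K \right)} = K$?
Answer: $-13590356$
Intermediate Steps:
$E{\left(t \right)} = t \left(1084 + t\right)$ ($E{\left(t \right)} = t \left(t + 1084\right) = t \left(1084 + t\right)$)
$s{\left(Q,Y \right)} = - 24 Q^{2}$
$\left(1901911 + s{\left(796,\frac{1}{847 - 709} - -795 \right)}\right) + E{\left(-633 \right)} = \left(1901911 - 24 \cdot 796^{2}\right) - 633 \left(1084 - 633\right) = \left(1901911 - 15206784\right) - 285483 = -13304873 - 285483 = -13590356$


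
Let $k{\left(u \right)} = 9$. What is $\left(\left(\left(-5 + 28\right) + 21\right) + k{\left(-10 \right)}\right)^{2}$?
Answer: $2809$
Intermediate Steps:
$\left(\left(\left(-5 + 28\right) + 21\right) + k{\left(-10 \right)}\right)^{2} = \left(\left(\left(-5 + 28\right) + 21\right) + 9\right)^{2} = \left(\left(23 + 21\right) + 9\right)^{2} = \left(44 + 9\right)^{2} = 53^{2} = 2809$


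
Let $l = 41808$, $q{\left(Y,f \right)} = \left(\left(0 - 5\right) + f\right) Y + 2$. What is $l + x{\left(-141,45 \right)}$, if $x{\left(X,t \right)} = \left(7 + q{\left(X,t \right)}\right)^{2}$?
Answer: $31749969$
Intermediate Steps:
$q{\left(Y,f \right)} = 2 + Y \left(-5 + f\right)$ ($q{\left(Y,f \right)} = \left(-5 + f\right) Y + 2 = Y \left(-5 + f\right) + 2 = 2 + Y \left(-5 + f\right)$)
$x{\left(X,t \right)} = \left(9 - 5 X + X t\right)^{2}$ ($x{\left(X,t \right)} = \left(7 + \left(2 - 5 X + X t\right)\right)^{2} = \left(9 - 5 X + X t\right)^{2}$)
$l + x{\left(-141,45 \right)} = 41808 + \left(9 - -705 - 6345\right)^{2} = 41808 + \left(9 + 705 - 6345\right)^{2} = 41808 + \left(-5631\right)^{2} = 41808 + 31708161 = 31749969$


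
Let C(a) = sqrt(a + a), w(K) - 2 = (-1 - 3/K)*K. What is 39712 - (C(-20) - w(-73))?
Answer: 39784 - 2*I*sqrt(10) ≈ 39784.0 - 6.3246*I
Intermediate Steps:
w(K) = 2 + K*(-1 - 3/K) (w(K) = 2 + (-1 - 3/K)*K = 2 + K*(-1 - 3/K))
C(a) = sqrt(2)*sqrt(a) (C(a) = sqrt(2*a) = sqrt(2)*sqrt(a))
39712 - (C(-20) - w(-73)) = 39712 - (sqrt(2)*sqrt(-20) - (-1 - 1*(-73))) = 39712 - (sqrt(2)*(2*I*sqrt(5)) - (-1 + 73)) = 39712 - (2*I*sqrt(10) - 1*72) = 39712 - (2*I*sqrt(10) - 72) = 39712 - (-72 + 2*I*sqrt(10)) = 39712 + (72 - 2*I*sqrt(10)) = 39784 - 2*I*sqrt(10)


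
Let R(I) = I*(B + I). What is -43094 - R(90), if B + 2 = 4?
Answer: -51374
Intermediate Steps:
B = 2 (B = -2 + 4 = 2)
R(I) = I*(2 + I)
-43094 - R(90) = -43094 - 90*(2 + 90) = -43094 - 90*92 = -43094 - 1*8280 = -43094 - 8280 = -51374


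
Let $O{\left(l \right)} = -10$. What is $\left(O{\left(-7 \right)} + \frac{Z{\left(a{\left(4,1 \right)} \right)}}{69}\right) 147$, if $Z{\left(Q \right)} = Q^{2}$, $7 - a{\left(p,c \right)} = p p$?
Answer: $- \frac{29841}{23} \approx -1297.4$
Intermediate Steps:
$a{\left(p,c \right)} = 7 - p^{2}$ ($a{\left(p,c \right)} = 7 - p p = 7 - p^{2}$)
$\left(O{\left(-7 \right)} + \frac{Z{\left(a{\left(4,1 \right)} \right)}}{69}\right) 147 = \left(-10 + \frac{\left(7 - 4^{2}\right)^{2}}{69}\right) 147 = \left(-10 + \left(7 - 16\right)^{2} \cdot \frac{1}{69}\right) 147 = \left(-10 + \left(-9\right)^{2} \cdot \frac{1}{69}\right) 147 = \left(-10 + 81 \cdot \frac{1}{69}\right) 147 = \left(-10 + \frac{27}{23}\right) 147 = \left(- \frac{203}{23}\right) 147 = - \frac{29841}{23}$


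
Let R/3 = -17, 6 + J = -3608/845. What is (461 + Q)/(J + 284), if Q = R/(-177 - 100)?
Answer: 53973530/32035327 ≈ 1.6848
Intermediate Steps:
J = -8678/845 (J = -6 - 3608/845 = -8678/845 ≈ -10.270)
R = -51 (R = 3*(-17) = -51)
Q = 51/277 (Q = -51/(-177 - 100) = -51/(-277) = -1/277*(-51) = 51/277 ≈ 0.18412)
(461 + Q)/(J + 284) = (461 + 51/277)/(-8678/845 + 284) = 127748/(277*(231302/845)) = (127748/277)*(845/231302) = 53973530/32035327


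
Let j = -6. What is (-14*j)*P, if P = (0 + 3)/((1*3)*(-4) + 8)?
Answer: -63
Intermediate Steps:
P = -3/4 (P = 3/(3*(-4) + 8) = 3/(-12 + 8) = 3/(-4) = 3*(-1/4) = -3/4 ≈ -0.75000)
(-14*j)*P = -14*(-6)*(-3/4) = 84*(-3/4) = -63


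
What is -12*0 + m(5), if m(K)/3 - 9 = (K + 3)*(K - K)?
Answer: 27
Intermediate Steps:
m(K) = 27 (m(K) = 27 + 3*((K + 3)*(K - K)) = 27 + 3*((3 + K)*0) = 27 + 3*0 = 27 + 0 = 27)
-12*0 + m(5) = -12*0 + 27 = 0 + 27 = 27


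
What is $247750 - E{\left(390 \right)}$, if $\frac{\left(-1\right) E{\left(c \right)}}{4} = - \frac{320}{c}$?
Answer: $\frac{9662122}{39} \approx 2.4775 \cdot 10^{5}$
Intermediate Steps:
$E{\left(c \right)} = \frac{1280}{c}$ ($E{\left(c \right)} = - 4 \left(- \frac{320}{c}\right) = \frac{1280}{c}$)
$247750 - E{\left(390 \right)} = 247750 - \frac{1280}{390} = 247750 - 1280 \cdot \frac{1}{390} = 247750 - \frac{128}{39} = \frac{9662122}{39}$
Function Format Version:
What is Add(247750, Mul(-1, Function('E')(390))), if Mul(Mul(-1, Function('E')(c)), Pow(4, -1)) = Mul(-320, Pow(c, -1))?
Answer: Rational(9662122, 39) ≈ 2.4775e+5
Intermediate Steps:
Function('E')(c) = Mul(1280, Pow(c, -1)) (Function('E')(c) = Mul(-4, Mul(-320, Pow(c, -1))) = Mul(1280, Pow(c, -1)))
Add(247750, Mul(-1, Function('E')(390))) = Add(247750, Mul(-1, Mul(1280, Pow(390, -1)))) = Add(247750, Mul(-1, Mul(1280, Rational(1, 390)))) = Add(247750, Mul(-1, Rational(128, 39))) = Add(247750, Rational(-128, 39)) = Rational(9662122, 39)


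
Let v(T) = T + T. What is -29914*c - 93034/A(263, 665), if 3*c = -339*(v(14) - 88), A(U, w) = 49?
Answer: -9938122114/49 ≈ -2.0282e+8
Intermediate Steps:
v(T) = 2*T
c = 6780 (c = (-339*(2*14 - 88))/3 = (-339*(28 - 88))/3 = (-339*(-60))/3 = (1/3)*20340 = 6780)
-29914*c - 93034/A(263, 665) = -29914/(1/6780) - 93034/49 = -29914/1/6780 - 93034*1/49 = -29914*6780 - 93034/49 = -202816920 - 93034/49 = -9938122114/49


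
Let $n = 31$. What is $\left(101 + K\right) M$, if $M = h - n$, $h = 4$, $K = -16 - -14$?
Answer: $-2673$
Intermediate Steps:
$K = -2$ ($K = -16 + 14 = -2$)
$M = -27$ ($M = 4 - 31 = -27$)
$\left(101 + K\right) M = \left(101 - 2\right) \left(-27\right) = 99 \left(-27\right) = -2673$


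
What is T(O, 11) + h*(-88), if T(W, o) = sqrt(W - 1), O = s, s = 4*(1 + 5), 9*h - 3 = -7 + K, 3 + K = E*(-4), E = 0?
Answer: 616/9 + sqrt(23) ≈ 73.240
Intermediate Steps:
K = -3 (K = -3 + 0*(-4) = -3 + 0 = -3)
h = -7/9 (h = 1/3 + (-7 - 3)/9 = 1/3 + (1/9)*(-10) = 1/3 - 10/9 = -7/9 ≈ -0.77778)
s = 24 (s = 4*6 = 24)
O = 24
T(W, o) = sqrt(-1 + W)
T(O, 11) + h*(-88) = sqrt(-1 + 24) - 7/9*(-88) = sqrt(23) + 616/9 = 616/9 + sqrt(23)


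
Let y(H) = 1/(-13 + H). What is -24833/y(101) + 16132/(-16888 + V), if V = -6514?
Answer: -25570250170/11701 ≈ -2.1853e+6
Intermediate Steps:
-24833/y(101) + 16132/(-16888 + V) = -24833/(1/(-13 + 101)) + 16132/(-16888 - 6514) = -24833/(1/88) + 16132/(-23402) = -24833/1/88 + 16132*(-1/23402) = -24833*88 - 8066/11701 = -2185304 - 8066/11701 = -25570250170/11701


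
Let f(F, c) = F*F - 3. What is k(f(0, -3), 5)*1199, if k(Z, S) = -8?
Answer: -9592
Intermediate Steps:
f(F, c) = -3 + F² (f(F, c) = F² - 3 = -3 + F²)
k(f(0, -3), 5)*1199 = -8*1199 = -9592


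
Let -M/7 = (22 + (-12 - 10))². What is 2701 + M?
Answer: 2701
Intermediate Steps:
M = 0 (M = -7*(22 + (-12 - 10))² = -7*(22 - 22)² = -7*0² = -7*0 = 0)
2701 + M = 2701 + 0 = 2701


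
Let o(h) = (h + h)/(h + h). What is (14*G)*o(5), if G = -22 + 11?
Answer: -154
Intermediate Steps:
o(h) = 1 (o(h) = (2*h)/((2*h)) = (2*h)*(1/(2*h)) = 1)
G = -11
(14*G)*o(5) = (14*(-11))*1 = -154*1 = -154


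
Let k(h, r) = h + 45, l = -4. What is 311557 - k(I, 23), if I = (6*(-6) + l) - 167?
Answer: 311719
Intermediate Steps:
I = -207 (I = (6*(-6) - 4) - 167 = (-36 - 4) - 167 = -40 - 167 = -207)
k(h, r) = 45 + h
311557 - k(I, 23) = 311557 - (45 - 207) = 311557 - 1*(-162) = 311557 + 162 = 311719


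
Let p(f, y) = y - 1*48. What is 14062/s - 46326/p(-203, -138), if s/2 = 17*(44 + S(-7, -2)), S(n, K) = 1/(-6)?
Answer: 35828357/138601 ≈ 258.50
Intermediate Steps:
p(f, y) = -48 + y (p(f, y) = y - 48 = -48 + y)
S(n, K) = -1/6
s = 4471/3 (s = 2*(17*(44 - 1/6)) = 2*(17*(263/6)) = 2*(4471/6) = 4471/3 ≈ 1490.3)
14062/s - 46326/p(-203, -138) = 14062/(4471/3) - 46326/(-48 - 138) = 14062*(3/4471) - 46326/(-186) = 42186/4471 - 46326*(-1/186) = 42186/4471 + 7721/31 = 35828357/138601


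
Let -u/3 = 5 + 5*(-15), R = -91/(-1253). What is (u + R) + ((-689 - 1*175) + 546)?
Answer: -19319/179 ≈ -107.93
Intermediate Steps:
R = 13/179 (R = -91*(-1/1253) = 13/179 ≈ 0.072626)
u = 210 (u = -3*(5 + 5*(-15)) = -3*(5 - 75) = -3*(-70) = 210)
(u + R) + ((-689 - 1*175) + 546) = (210 + 13/179) + ((-689 - 1*175) + 546) = 37603/179 + ((-689 - 175) + 546) = 37603/179 + (-864 + 546) = 37603/179 - 318 = -19319/179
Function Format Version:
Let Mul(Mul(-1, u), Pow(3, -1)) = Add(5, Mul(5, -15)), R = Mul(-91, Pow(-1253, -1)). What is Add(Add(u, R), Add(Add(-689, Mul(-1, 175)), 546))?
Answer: Rational(-19319, 179) ≈ -107.93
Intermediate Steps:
R = Rational(13, 179) (R = Mul(-91, Rational(-1, 1253)) = Rational(13, 179) ≈ 0.072626)
u = 210 (u = Mul(-3, Add(5, Mul(5, -15))) = Mul(-3, Add(5, -75)) = Mul(-3, -70) = 210)
Add(Add(u, R), Add(Add(-689, Mul(-1, 175)), 546)) = Add(Add(210, Rational(13, 179)), Add(Add(-689, Mul(-1, 175)), 546)) = Add(Rational(37603, 179), Add(Add(-689, -175), 546)) = Add(Rational(37603, 179), Add(-864, 546)) = Add(Rational(37603, 179), -318) = Rational(-19319, 179)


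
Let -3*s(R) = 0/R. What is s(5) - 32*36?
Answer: -1152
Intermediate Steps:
s(R) = 0 (s(R) = -0/R = -⅓*0 = 0)
s(5) - 32*36 = 0 - 32*36 = 0 - 1152 = -1152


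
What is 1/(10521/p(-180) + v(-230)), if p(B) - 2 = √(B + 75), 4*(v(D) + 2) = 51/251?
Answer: 1004*(-√105 + 2*I)/(1957*√105 + 10559170*I) ≈ 0.00018832 + 0.00097467*I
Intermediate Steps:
v(D) = -1957/1004 (v(D) = -2 + (51/251)/4 = -2 + (51*(1/251))/4 = -2 + (¼)*(51/251) = -2 + 51/1004 = -1957/1004)
p(B) = 2 + √(75 + B) (p(B) = 2 + √(B + 75) = 2 + √(75 + B))
1/(10521/p(-180) + v(-230)) = 1/(10521/(2 + √(75 - 180)) - 1957/1004) = 1/(10521/(2 + √(-105)) - 1957/1004) = 1/(10521/(2 + I*√105) - 1957/1004) = 1/(-1957/1004 + 10521/(2 + I*√105))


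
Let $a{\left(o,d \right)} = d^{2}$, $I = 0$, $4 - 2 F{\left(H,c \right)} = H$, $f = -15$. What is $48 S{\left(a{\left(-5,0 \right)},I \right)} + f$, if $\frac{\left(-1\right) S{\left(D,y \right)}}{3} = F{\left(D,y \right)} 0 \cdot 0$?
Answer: $-15$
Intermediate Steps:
$F{\left(H,c \right)} = 2 - \frac{H}{2}$
$S{\left(D,y \right)} = 0$ ($S{\left(D,y \right)} = - 3 \left(2 - \frac{D}{2}\right) 0 \cdot 0 = - 3 \cdot 0 \cdot 0 = \left(-3\right) 0 = 0$)
$48 S{\left(a{\left(-5,0 \right)},I \right)} + f = 48 \cdot 0 - 15 = 0 - 15 = -15$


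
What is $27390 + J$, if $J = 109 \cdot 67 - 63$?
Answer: $34630$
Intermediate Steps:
$J = 7240$ ($J = 7303 - 63 = 7240$)
$27390 + J = 27390 + 7240 = 34630$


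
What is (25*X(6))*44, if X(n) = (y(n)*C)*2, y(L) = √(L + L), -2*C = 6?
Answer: -13200*√3 ≈ -22863.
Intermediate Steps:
C = -3 (C = -½*6 = -3)
y(L) = √2*√L (y(L) = √(2*L) = √2*√L)
X(n) = -6*√2*√n (X(n) = ((√2*√n)*(-3))*2 = -3*√2*√n*2 = -6*√2*√n)
(25*X(6))*44 = (25*(-6*√2*√6))*44 = (25*(-12*√3))*44 = -300*√3*44 = -13200*√3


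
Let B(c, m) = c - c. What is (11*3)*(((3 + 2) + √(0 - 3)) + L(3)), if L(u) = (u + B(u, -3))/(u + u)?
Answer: 363/2 + 33*I*√3 ≈ 181.5 + 57.158*I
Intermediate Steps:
B(c, m) = 0
L(u) = ½ (L(u) = (u + 0)/(u + u) = u/((2*u)) = u*(1/(2*u)) = ½)
(11*3)*(((3 + 2) + √(0 - 3)) + L(3)) = (11*3)*(((3 + 2) + √(0 - 3)) + ½) = 33*((5 + √(-3)) + ½) = 33*((5 + I*√3) + ½) = 33*(11/2 + I*√3) = 363/2 + 33*I*√3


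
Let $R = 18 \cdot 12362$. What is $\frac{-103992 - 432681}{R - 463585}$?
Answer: $\frac{536673}{241069} \approx 2.2262$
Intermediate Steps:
$R = 222516$
$\frac{-103992 - 432681}{R - 463585} = \frac{-103992 - 432681}{222516 - 463585} = - \frac{536673}{-241069} = \left(-536673\right) \left(- \frac{1}{241069}\right) = \frac{536673}{241069}$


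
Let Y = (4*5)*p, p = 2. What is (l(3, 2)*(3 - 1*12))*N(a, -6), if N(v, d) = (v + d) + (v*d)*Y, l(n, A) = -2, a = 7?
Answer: -30222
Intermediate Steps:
Y = 40 (Y = (4*5)*2 = 20*2 = 40)
N(v, d) = d + v + 40*d*v (N(v, d) = (v + d) + (v*d)*40 = (d + v) + (d*v)*40 = (d + v) + 40*d*v = d + v + 40*d*v)
(l(3, 2)*(3 - 1*12))*N(a, -6) = (-2*(3 - 1*12))*(-6 + 7 + 40*(-6)*7) = (-2*(3 - 12))*(-6 + 7 - 1680) = -2*(-9)*(-1679) = 18*(-1679) = -30222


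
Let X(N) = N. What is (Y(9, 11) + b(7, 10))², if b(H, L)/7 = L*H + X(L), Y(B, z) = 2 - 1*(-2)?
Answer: 318096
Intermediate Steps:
Y(B, z) = 4 (Y(B, z) = 2 + 2 = 4)
b(H, L) = 7*L + 7*H*L (b(H, L) = 7*(L*H + L) = 7*(H*L + L) = 7*(L + H*L) = 7*L + 7*H*L)
(Y(9, 11) + b(7, 10))² = (4 + 7*10*(1 + 7))² = (4 + 7*10*8)² = (4 + 560)² = 564² = 318096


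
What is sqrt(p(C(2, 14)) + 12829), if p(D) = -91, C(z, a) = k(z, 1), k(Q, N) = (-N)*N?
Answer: sqrt(12738) ≈ 112.86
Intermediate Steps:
k(Q, N) = -N**2
C(z, a) = -1 (C(z, a) = -1*1**2 = -1*1 = -1)
sqrt(p(C(2, 14)) + 12829) = sqrt(-91 + 12829) = sqrt(12738)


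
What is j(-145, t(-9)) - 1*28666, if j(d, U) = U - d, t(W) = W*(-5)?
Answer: -28476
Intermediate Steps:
t(W) = -5*W
j(-145, t(-9)) - 1*28666 = (-5*(-9) - 1*(-145)) - 1*28666 = (45 + 145) - 28666 = 190 - 28666 = -28476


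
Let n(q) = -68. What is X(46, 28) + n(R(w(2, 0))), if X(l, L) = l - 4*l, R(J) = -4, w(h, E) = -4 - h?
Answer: -206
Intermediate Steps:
X(l, L) = -3*l
X(46, 28) + n(R(w(2, 0))) = -3*46 - 68 = -138 - 68 = -206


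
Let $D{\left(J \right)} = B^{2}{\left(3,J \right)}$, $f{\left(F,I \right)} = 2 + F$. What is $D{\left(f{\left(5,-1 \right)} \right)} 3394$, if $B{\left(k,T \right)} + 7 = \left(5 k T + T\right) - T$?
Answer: $32595976$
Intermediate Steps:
$B{\left(k,T \right)} = -7 + 5 T k$ ($B{\left(k,T \right)} = -7 + \left(\left(5 k T + T\right) - T\right) = -7 + \left(\left(5 T k + T\right) - T\right) = -7 + \left(\left(T + 5 T k\right) - T\right) = -7 + 5 T k$)
$D{\left(J \right)} = \left(-7 + 15 J\right)^{2}$ ($D{\left(J \right)} = \left(-7 + 5 J 3\right)^{2} = \left(-7 + 15 J\right)^{2}$)
$D{\left(f{\left(5,-1 \right)} \right)} 3394 = \left(-7 + 15 \left(2 + 5\right)\right)^{2} \cdot 3394 = \left(-7 + 15 \cdot 7\right)^{2} \cdot 3394 = \left(-7 + 105\right)^{2} \cdot 3394 = 98^{2} \cdot 3394 = 9604 \cdot 3394 = 32595976$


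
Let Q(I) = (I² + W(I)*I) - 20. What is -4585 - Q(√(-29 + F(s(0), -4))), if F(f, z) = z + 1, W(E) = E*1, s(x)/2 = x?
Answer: -4501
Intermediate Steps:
s(x) = 2*x
W(E) = E
F(f, z) = 1 + z
Q(I) = -20 + 2*I² (Q(I) = (I² + I*I) - 20 = (I² + I²) - 20 = 2*I² - 20 = -20 + 2*I²)
-4585 - Q(√(-29 + F(s(0), -4))) = -4585 - (-20 + 2*(√(-29 + (1 - 4)))²) = -4585 - (-20 + 2*(√(-29 - 3))²) = -4585 - (-20 + 2*(√(-32))²) = -4585 - (-20 + 2*(4*I*√2)²) = -4585 - (-20 + 2*(-32)) = -4585 - (-20 - 64) = -4585 - 1*(-84) = -4585 + 84 = -4501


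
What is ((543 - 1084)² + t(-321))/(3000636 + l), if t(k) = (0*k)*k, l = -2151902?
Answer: 292681/848734 ≈ 0.34484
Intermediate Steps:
t(k) = 0 (t(k) = 0*k = 0)
((543 - 1084)² + t(-321))/(3000636 + l) = ((543 - 1084)² + 0)/(3000636 - 2151902) = ((-541)² + 0)/848734 = (292681 + 0)*(1/848734) = 292681*(1/848734) = 292681/848734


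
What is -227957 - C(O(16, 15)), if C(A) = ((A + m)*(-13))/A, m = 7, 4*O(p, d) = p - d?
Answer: -227580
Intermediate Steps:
O(p, d) = -d/4 + p/4 (O(p, d) = (p - d)/4 = -d/4 + p/4)
C(A) = (-91 - 13*A)/A (C(A) = ((A + 7)*(-13))/A = ((7 + A)*(-13))/A = (-91 - 13*A)/A)
-227957 - C(O(16, 15)) = -227957 - (-13 - 91/(-¼*15 + (¼)*16)) = -227957 - (-13 - 91/(-15/4 + 4)) = -227957 - (-13 - 91/¼) = -227957 - (-13 - 91*4) = -227957 - (-13 - 364) = -227957 - 1*(-377) = -227957 + 377 = -227580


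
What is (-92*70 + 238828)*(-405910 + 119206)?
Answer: -66626569152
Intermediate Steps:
(-92*70 + 238828)*(-405910 + 119206) = (-6440 + 238828)*(-286704) = 232388*(-286704) = -66626569152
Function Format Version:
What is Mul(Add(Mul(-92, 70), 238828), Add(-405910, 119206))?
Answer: -66626569152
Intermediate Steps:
Mul(Add(Mul(-92, 70), 238828), Add(-405910, 119206)) = Mul(Add(-6440, 238828), -286704) = Mul(232388, -286704) = -66626569152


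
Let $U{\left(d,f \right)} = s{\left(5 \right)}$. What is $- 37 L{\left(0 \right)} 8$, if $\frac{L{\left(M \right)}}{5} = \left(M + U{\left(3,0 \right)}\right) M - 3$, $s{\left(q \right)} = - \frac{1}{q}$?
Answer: $4440$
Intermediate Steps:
$U{\left(d,f \right)} = - \frac{1}{5}$
$L{\left(M \right)} = -15 + 5 M \left(- \frac{1}{5} + M\right)$ ($L{\left(M \right)} = 5 \left(\left(M - \frac{1}{5}\right) M - 3\right) = 5 \left(\left(- \frac{1}{5} + M\right) M + \left(-5 + 2\right)\right) = 5 \left(M \left(- \frac{1}{5} + M\right) - 3\right) = 5 \left(-3 + M \left(- \frac{1}{5} + M\right)\right) = -15 + 5 M \left(- \frac{1}{5} + M\right)$)
$- 37 L{\left(0 \right)} 8 = - 37 \left(-15 - 0 + 5 \cdot 0^{2}\right) 8 = - 37 \left(-15 + 0 + 5 \cdot 0\right) 8 = - 37 \left(-15 + 0 + 0\right) 8 = \left(-37\right) \left(-15\right) 8 = 555 \cdot 8 = 4440$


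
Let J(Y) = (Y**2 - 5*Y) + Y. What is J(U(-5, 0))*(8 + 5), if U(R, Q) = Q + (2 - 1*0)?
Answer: -52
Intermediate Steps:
U(R, Q) = 2 + Q (U(R, Q) = Q + (2 + 0) = Q + 2 = 2 + Q)
J(Y) = Y**2 - 4*Y
J(U(-5, 0))*(8 + 5) = ((2 + 0)*(-4 + (2 + 0)))*(8 + 5) = (2*(-4 + 2))*13 = (2*(-2))*13 = -4*13 = -52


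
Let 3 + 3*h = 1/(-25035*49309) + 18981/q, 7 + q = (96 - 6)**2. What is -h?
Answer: 6540120425963/29971231337385 ≈ 0.21821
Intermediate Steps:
q = 8093 (q = -7 + (96 - 6)**2 = -7 + 90**2 = -7 + 8100 = 8093)
h = -6540120425963/29971231337385 (h = -1 + (1/(-25035*49309) + 18981/8093)/3 = -1 + (-1/25035*1/49309 + 18981*(1/8093))/3 = -1 + (-1/1234450815 + 18981/8093)/3 = -1 + (1/3)*(23431110911422/9990410445795) = -1 + 23431110911422/29971231337385 = -6540120425963/29971231337385 ≈ -0.21821)
-h = -1*(-6540120425963/29971231337385) = 6540120425963/29971231337385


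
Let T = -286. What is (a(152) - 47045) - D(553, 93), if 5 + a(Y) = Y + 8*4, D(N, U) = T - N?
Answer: -46027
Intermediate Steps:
D(N, U) = -286 - N
a(Y) = 27 + Y (a(Y) = -5 + (Y + 8*4) = -5 + (Y + 32) = -5 + (32 + Y) = 27 + Y)
(a(152) - 47045) - D(553, 93) = ((27 + 152) - 47045) - (-286 - 1*553) = (179 - 47045) - (-286 - 553) = -46866 - 1*(-839) = -46866 + 839 = -46027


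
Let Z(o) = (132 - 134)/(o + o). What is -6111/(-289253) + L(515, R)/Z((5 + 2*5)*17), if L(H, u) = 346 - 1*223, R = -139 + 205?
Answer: -9072414234/289253 ≈ -31365.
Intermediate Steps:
R = 66
L(H, u) = 123 (L(H, u) = 346 - 223 = 123)
Z(o) = -1/o (Z(o) = -2*1/(2*o) = -1/o)
-6111/(-289253) + L(515, R)/Z((5 + 2*5)*17) = -6111/(-289253) + 123/((-1/((5 + 2*5)*17))) = -6111*(-1/289253) + 123/((-1/((5 + 10)*17))) = 6111/289253 + 123/((-1/(15*17))) = 6111/289253 + 123/((-1/255)) = 6111/289253 + 123/((-1*1/255)) = 6111/289253 + 123/(-1/255) = 6111/289253 + 123*(-255) = 6111/289253 - 31365 = -9072414234/289253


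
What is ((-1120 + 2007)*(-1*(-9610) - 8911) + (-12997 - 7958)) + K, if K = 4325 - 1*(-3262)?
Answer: 606645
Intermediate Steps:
K = 7587 (K = 4325 + 3262 = 7587)
((-1120 + 2007)*(-1*(-9610) - 8911) + (-12997 - 7958)) + K = ((-1120 + 2007)*(-1*(-9610) - 8911) + (-12997 - 7958)) + 7587 = (887*(9610 - 8911) - 20955) + 7587 = (887*699 - 20955) + 7587 = (620013 - 20955) + 7587 = 599058 + 7587 = 606645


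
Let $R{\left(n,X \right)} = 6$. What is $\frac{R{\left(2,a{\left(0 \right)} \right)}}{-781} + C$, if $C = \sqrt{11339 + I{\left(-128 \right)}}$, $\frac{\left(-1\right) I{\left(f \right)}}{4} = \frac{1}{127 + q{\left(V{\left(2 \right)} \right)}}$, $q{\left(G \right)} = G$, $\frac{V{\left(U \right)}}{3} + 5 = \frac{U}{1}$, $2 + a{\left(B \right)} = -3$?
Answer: $- \frac{6}{781} + \frac{\sqrt{39470941}}{59} \approx 106.48$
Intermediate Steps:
$a{\left(B \right)} = -5$ ($a{\left(B \right)} = -2 - 3 = -5$)
$V{\left(U \right)} = -15 + 3 U$ ($V{\left(U \right)} = -15 + 3 \frac{U}{1} = -15 + 3 U 1 = -15 + 3 U$)
$I{\left(f \right)} = - \frac{2}{59}$ ($I{\left(f \right)} = - \frac{4}{127 + \left(-15 + 3 \cdot 2\right)} = - \frac{4}{127 + \left(-15 + 6\right)} = - \frac{4}{127 - 9} = - \frac{4}{118} = \left(-4\right) \frac{1}{118} = - \frac{2}{59}$)
$C = \frac{\sqrt{39470941}}{59}$ ($C = \sqrt{11339 - \frac{2}{59}} = \sqrt{\frac{668999}{59}} = \frac{\sqrt{39470941}}{59} \approx 106.48$)
$\frac{R{\left(2,a{\left(0 \right)} \right)}}{-781} + C = \frac{6}{-781} + \frac{\sqrt{39470941}}{59} = 6 \left(- \frac{1}{781}\right) + \frac{\sqrt{39470941}}{59} = - \frac{6}{781} + \frac{\sqrt{39470941}}{59}$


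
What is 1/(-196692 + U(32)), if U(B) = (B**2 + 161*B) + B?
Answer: -1/190484 ≈ -5.2498e-6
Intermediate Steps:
U(B) = B**2 + 162*B
1/(-196692 + U(32)) = 1/(-196692 + 32*(162 + 32)) = 1/(-196692 + 32*194) = 1/(-196692 + 6208) = 1/(-190484) = -1/190484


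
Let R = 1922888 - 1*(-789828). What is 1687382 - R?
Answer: -1025334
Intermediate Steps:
R = 2712716 (R = 1922888 + 789828 = 2712716)
1687382 - R = 1687382 - 1*2712716 = 1687382 - 2712716 = -1025334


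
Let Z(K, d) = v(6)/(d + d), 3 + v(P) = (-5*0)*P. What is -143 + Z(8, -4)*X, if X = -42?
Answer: -635/4 ≈ -158.75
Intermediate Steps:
v(P) = -3 (v(P) = -3 + (-5*0)*P = -3 + 0*P = -3 + 0 = -3)
Z(K, d) = -3/(2*d) (Z(K, d) = -3/(d + d) = -3/(2*d))
-143 + Z(8, -4)*X = -143 - 3/2/(-4)*(-42) = -143 - 3/2*(-¼)*(-42) = -143 + (3/8)*(-42) = -143 - 63/4 = -635/4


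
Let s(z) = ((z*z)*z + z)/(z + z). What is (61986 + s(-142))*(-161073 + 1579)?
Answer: -11494493339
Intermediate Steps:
s(z) = (z + z³)/(2*z) (s(z) = (z²*z + z)/((2*z)) = (z³ + z)*(1/(2*z)) = (z + z³)*(1/(2*z)) = (z + z³)/(2*z))
(61986 + s(-142))*(-161073 + 1579) = (61986 + (½ + (½)*(-142)²))*(-161073 + 1579) = (61986 + (½ + (½)*20164))*(-159494) = (61986 + (½ + 10082))*(-159494) = (61986 + 20165/2)*(-159494) = (144137/2)*(-159494) = -11494493339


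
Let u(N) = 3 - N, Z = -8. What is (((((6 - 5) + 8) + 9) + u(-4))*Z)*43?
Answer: -8600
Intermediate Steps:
(((((6 - 5) + 8) + 9) + u(-4))*Z)*43 = (((((6 - 5) + 8) + 9) + (3 - 1*(-4)))*(-8))*43 = ((((1 + 8) + 9) + (3 + 4))*(-8))*43 = (((9 + 9) + 7)*(-8))*43 = ((18 + 7)*(-8))*43 = (25*(-8))*43 = -200*43 = -8600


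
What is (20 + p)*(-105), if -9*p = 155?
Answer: -875/3 ≈ -291.67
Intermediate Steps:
p = -155/9 (p = -⅑*155 = -155/9 ≈ -17.222)
(20 + p)*(-105) = (20 - 155/9)*(-105) = (25/9)*(-105) = -875/3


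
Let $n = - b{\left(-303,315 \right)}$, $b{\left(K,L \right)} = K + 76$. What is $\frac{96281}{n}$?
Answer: $\frac{96281}{227} \approx 424.15$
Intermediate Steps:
$b{\left(K,L \right)} = 76 + K$
$n = 227$ ($n = - (76 - 303) = \left(-1\right) \left(-227\right) = 227$)
$\frac{96281}{n} = \frac{96281}{227}$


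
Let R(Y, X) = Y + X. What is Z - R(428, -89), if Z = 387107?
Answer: 386768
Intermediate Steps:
R(Y, X) = X + Y
Z - R(428, -89) = 387107 - (-89 + 428) = 387107 - 1*339 = 387107 - 339 = 386768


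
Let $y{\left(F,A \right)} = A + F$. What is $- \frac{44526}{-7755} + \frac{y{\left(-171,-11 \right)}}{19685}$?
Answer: $\frac{11667772}{2035429} \approx 5.7323$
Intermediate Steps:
$- \frac{44526}{-7755} + \frac{y{\left(-171,-11 \right)}}{19685} = - \frac{44526}{-7755} + \frac{-11 - 171}{19685} = \left(-44526\right) \left(- \frac{1}{7755}\right) - \frac{182}{19685} = \frac{14842}{2585} - \frac{182}{19685} = \frac{11667772}{2035429}$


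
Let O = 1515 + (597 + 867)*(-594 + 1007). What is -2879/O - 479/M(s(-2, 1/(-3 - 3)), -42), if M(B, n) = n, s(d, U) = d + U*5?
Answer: 32247055/2828686 ≈ 11.400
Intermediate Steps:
O = 606147 (O = 1515 + 1464*413 = 1515 + 604632 = 606147)
s(d, U) = d + 5*U
-2879/O - 479/M(s(-2, 1/(-3 - 3)), -42) = -2879/606147 - 479/(-42) = -2879*1/606147 - 479*(-1/42) = -2879/606147 + 479/42 = 32247055/2828686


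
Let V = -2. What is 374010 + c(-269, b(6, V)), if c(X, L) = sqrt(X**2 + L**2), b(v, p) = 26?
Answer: 374010 + sqrt(73037) ≈ 3.7428e+5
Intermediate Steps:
c(X, L) = sqrt(L**2 + X**2)
374010 + c(-269, b(6, V)) = 374010 + sqrt(26**2 + (-269)**2) = 374010 + sqrt(676 + 72361) = 374010 + sqrt(73037)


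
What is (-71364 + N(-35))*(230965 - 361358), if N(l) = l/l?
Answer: 9305235659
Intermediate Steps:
N(l) = 1
(-71364 + N(-35))*(230965 - 361358) = (-71364 + 1)*(230965 - 361358) = -71363*(-130393) = 9305235659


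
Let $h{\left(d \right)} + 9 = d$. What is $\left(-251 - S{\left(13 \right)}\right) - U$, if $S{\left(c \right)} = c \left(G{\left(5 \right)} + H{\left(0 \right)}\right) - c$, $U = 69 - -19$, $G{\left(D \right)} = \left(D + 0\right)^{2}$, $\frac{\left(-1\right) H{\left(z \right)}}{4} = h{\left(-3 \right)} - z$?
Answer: $-1275$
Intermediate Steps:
$h{\left(d \right)} = -9 + d$
$H{\left(z \right)} = 48 + 4 z$ ($H{\left(z \right)} = - 4 \left(\left(-9 - 3\right) - z\right) = - 4 \left(-12 - z\right) = 48 + 4 z$)
$G{\left(D \right)} = D^{2}$
$U = 88$ ($U = 69 + 19 = 88$)
$S{\left(c \right)} = 72 c$ ($S{\left(c \right)} = c \left(5^{2} + \left(48 + 4 \cdot 0\right)\right) - c = c \left(25 + \left(48 + 0\right)\right) - c = c \left(25 + 48\right) - c = c 73 - c = 73 c - c = 72 c$)
$\left(-251 - S{\left(13 \right)}\right) - U = \left(-251 - 72 \cdot 13\right) - 88 = \left(-251 - 936\right) - 88 = -1187 - 88 = -1275$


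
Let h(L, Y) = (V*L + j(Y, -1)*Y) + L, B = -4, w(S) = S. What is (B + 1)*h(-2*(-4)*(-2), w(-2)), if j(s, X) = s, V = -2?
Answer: -60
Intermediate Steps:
h(L, Y) = Y**2 - L (h(L, Y) = (-2*L + Y*Y) + L = (-2*L + Y**2) + L = (Y**2 - 2*L) + L = Y**2 - L)
(B + 1)*h(-2*(-4)*(-2), w(-2)) = (-4 + 1)*((-2)**2 - (-2*(-4))*(-2)) = -3*(4 - 8*(-2)) = -3*(4 - 1*(-16)) = -3*(4 + 16) = -3*20 = -60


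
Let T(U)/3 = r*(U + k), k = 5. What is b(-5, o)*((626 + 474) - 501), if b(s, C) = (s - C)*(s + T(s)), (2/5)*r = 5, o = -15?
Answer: -29950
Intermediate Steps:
r = 25/2 (r = (5/2)*5 = 25/2 ≈ 12.500)
T(U) = 375/2 + 75*U/2 (T(U) = 3*(25*(U + 5)/2) = 3*(25*(5 + U)/2) = 3*(125/2 + 25*U/2) = 375/2 + 75*U/2)
b(s, C) = (375/2 + 77*s/2)*(s - C) (b(s, C) = (s - C)*(s + (375/2 + 75*s/2)) = (s - C)*(375/2 + 77*s/2) = (375/2 + 77*s/2)*(s - C))
b(-5, o)*((626 + 474) - 501) = (-375/2*(-15) + (77/2)*(-5)² + (375/2)*(-5) - 77/2*(-15)*(-5))*((626 + 474) - 501) = (5625/2 + (77/2)*25 - 1875/2 - 5775/2)*(1100 - 501) = (5625/2 + 1925/2 - 1875/2 - 5775/2)*599 = -50*599 = -29950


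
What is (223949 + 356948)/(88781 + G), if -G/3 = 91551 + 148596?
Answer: -580897/631660 ≈ -0.91964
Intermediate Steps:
G = -720441 (G = -3*(91551 + 148596) = -3*240147 = -720441)
(223949 + 356948)/(88781 + G) = (223949 + 356948)/(88781 - 720441) = 580897/(-631660) = 580897*(-1/631660) = -580897/631660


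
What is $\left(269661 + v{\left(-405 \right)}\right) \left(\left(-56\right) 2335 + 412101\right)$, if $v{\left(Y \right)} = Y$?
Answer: $75752752296$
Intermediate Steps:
$\left(269661 + v{\left(-405 \right)}\right) \left(\left(-56\right) 2335 + 412101\right) = \left(269661 - 405\right) \left(\left(-56\right) 2335 + 412101\right) = 269256 \left(-130760 + 412101\right) = 269256 \cdot 281341 = 75752752296$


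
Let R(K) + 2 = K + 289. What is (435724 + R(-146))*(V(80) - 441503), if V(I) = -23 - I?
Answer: -192480599190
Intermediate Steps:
R(K) = 287 + K (R(K) = -2 + (K + 289) = -2 + (289 + K) = 287 + K)
(435724 + R(-146))*(V(80) - 441503) = (435724 + (287 - 146))*((-23 - 1*80) - 441503) = (435724 + 141)*((-23 - 80) - 441503) = 435865*(-103 - 441503) = 435865*(-441606) = -192480599190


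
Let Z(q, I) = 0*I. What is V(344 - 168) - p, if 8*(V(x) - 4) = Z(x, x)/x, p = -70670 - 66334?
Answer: 137008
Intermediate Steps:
Z(q, I) = 0
p = -137004
V(x) = 4 (V(x) = 4 + (0/x)/8 = 4 + (⅛)*0 = 4 + 0 = 4)
V(344 - 168) - p = 4 - 1*(-137004) = 4 + 137004 = 137008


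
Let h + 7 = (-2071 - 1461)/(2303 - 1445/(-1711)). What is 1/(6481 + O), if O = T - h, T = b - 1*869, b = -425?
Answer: 1970939/10240078792 ≈ 0.00019247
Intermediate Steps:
T = -1294 (T = -425 - 1*869 = -425 - 869 = -1294)
h = -16818199/1970939 (h = -7 + (-2071 - 1461)/(2303 - 1445/(-1711)) = -7 - 3532/(2303 - 1445*(-1/1711)) = -7 - 3532/(2303 + 1445/1711) = -7 - 3532/3941878/1711 = -7 - 3532*1711/3941878 = -7 - 3021626/1970939 = -16818199/1970939 ≈ -8.5331)
O = -2533576867/1970939 (O = -1294 - 1*(-16818199/1970939) = -1294 + 16818199/1970939 = -2533576867/1970939 ≈ -1285.5)
1/(6481 + O) = 1/(6481 - 2533576867/1970939) = 1/(10240078792/1970939) = 1970939/10240078792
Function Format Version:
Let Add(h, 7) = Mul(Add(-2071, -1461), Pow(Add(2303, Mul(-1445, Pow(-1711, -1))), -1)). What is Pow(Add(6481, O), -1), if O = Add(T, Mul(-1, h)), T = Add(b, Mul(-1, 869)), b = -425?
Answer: Rational(1970939, 10240078792) ≈ 0.00019247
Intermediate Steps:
T = -1294 (T = Add(-425, Mul(-1, 869)) = Add(-425, -869) = -1294)
h = Rational(-16818199, 1970939) (h = Add(-7, Mul(Add(-2071, -1461), Pow(Add(2303, Mul(-1445, Pow(-1711, -1))), -1))) = Add(-7, Mul(-3532, Pow(Add(2303, Mul(-1445, Rational(-1, 1711))), -1))) = Add(-7, Mul(-3532, Pow(Add(2303, Rational(1445, 1711)), -1))) = Add(-7, Mul(-3532, Pow(Rational(3941878, 1711), -1))) = Add(-7, Mul(-3532, Rational(1711, 3941878))) = Add(-7, Rational(-3021626, 1970939)) = Rational(-16818199, 1970939) ≈ -8.5331)
O = Rational(-2533576867, 1970939) (O = Add(-1294, Mul(-1, Rational(-16818199, 1970939))) = Add(-1294, Rational(16818199, 1970939)) = Rational(-2533576867, 1970939) ≈ -1285.5)
Pow(Add(6481, O), -1) = Pow(Add(6481, Rational(-2533576867, 1970939)), -1) = Pow(Rational(10240078792, 1970939), -1) = Rational(1970939, 10240078792)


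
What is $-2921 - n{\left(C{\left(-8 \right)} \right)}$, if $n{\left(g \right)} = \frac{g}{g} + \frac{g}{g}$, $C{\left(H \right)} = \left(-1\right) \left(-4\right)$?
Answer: $-2923$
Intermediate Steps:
$C{\left(H \right)} = 4$
$n{\left(g \right)} = 2$ ($n{\left(g \right)} = 1 + 1 = 2$)
$-2921 - n{\left(C{\left(-8 \right)} \right)} = -2921 - 2 = -2923$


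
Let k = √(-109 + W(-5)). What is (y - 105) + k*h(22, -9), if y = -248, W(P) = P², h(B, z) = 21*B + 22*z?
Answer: -353 + 528*I*√21 ≈ -353.0 + 2419.6*I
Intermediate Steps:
k = 2*I*√21 (k = √(-109 + (-5)²) = √(-109 + 25) = √(-84) = 2*I*√21 ≈ 9.1651*I)
(y - 105) + k*h(22, -9) = (-248 - 105) + (2*I*√21)*(21*22 + 22*(-9)) = -353 + (2*I*√21)*(462 - 198) = -353 + (2*I*√21)*264 = -353 + 528*I*√21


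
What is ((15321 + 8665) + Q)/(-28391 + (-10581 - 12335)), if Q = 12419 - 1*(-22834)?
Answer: -59239/51307 ≈ -1.1546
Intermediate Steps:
Q = 35253 (Q = 12419 + 22834 = 35253)
((15321 + 8665) + Q)/(-28391 + (-10581 - 12335)) = ((15321 + 8665) + 35253)/(-28391 + (-10581 - 12335)) = (23986 + 35253)/(-28391 - 22916) = 59239/(-51307) = 59239*(-1/51307) = -59239/51307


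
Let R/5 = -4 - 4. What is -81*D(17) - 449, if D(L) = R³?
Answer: 5183551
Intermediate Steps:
R = -40 (R = 5*(-4 - 4) = 5*(-8) = -40)
D(L) = -64000 (D(L) = (-40)³ = -64000)
-81*D(17) - 449 = -81*(-64000) - 449 = 5184000 - 449 = 5183551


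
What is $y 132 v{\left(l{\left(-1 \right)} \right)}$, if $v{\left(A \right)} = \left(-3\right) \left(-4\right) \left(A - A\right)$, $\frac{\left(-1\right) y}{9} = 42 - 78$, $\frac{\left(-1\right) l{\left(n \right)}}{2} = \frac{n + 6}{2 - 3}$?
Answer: $0$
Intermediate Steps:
$l{\left(n \right)} = 12 + 2 n$ ($l{\left(n \right)} = - 2 \frac{n + 6}{2 - 3} = - 2 \frac{6 + n}{-1} = - 2 \left(6 + n\right) \left(-1\right) = - 2 \left(-6 - n\right) = 12 + 2 n$)
$y = 324$ ($y = - 9 \left(42 - 78\right) = \left(-9\right) \left(-36\right) = 324$)
$v{\left(A \right)} = 0$ ($v{\left(A \right)} = 12 \cdot 0 = 0$)
$y 132 v{\left(l{\left(-1 \right)} \right)} = 324 \cdot 132 \cdot 0 = 42768 \cdot 0 = 0$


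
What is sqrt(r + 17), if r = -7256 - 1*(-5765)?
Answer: I*sqrt(1474) ≈ 38.393*I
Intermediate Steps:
r = -1491 (r = -7256 + 5765 = -1491)
sqrt(r + 17) = sqrt(-1491 + 17) = sqrt(-1474) = I*sqrt(1474)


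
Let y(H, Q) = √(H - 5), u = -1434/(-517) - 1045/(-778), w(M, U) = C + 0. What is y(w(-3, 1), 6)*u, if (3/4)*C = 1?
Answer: 1655917*I*√33/1206678 ≈ 7.8832*I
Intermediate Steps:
C = 4/3 (C = (4/3)*1 = 4/3 ≈ 1.3333)
w(M, U) = 4/3 (w(M, U) = 4/3 + 0 = 4/3)
u = 1655917/402226 (u = -1434*(-1/517) - 1045*(-1/778) = 1434/517 + 1045/778 = 1655917/402226 ≈ 4.1169)
y(H, Q) = √(-5 + H)
y(w(-3, 1), 6)*u = √(-5 + 4/3)*(1655917/402226) = √(-11/3)*(1655917/402226) = (I*√33/3)*(1655917/402226) = 1655917*I*√33/1206678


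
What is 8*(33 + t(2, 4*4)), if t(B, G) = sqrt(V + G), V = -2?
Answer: 264 + 8*sqrt(14) ≈ 293.93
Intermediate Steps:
t(B, G) = sqrt(-2 + G)
8*(33 + t(2, 4*4)) = 8*(33 + sqrt(-2 + 4*4)) = 8*(33 + sqrt(-2 + 16)) = 8*(33 + sqrt(14)) = 264 + 8*sqrt(14)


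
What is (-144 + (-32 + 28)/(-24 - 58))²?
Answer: 34833604/1681 ≈ 20722.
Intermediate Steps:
(-144 + (-32 + 28)/(-24 - 58))² = (-144 - 4/(-82))² = (-144 - 4*(-1/82))² = (-144 + 2/41)² = (-5902/41)² = 34833604/1681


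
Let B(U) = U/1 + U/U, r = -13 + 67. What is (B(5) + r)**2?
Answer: 3600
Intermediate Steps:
r = 54
B(U) = 1 + U (B(U) = U*1 + 1 = U + 1 = 1 + U)
(B(5) + r)**2 = ((1 + 5) + 54)**2 = (6 + 54)**2 = 60**2 = 3600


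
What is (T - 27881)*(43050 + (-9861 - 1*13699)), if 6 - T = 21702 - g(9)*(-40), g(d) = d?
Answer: -973272130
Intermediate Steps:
T = -22056 (T = 6 - (21702 - 9*(-40)) = 6 - (21702 - 1*(-360)) = 6 - (21702 + 360) = 6 - 1*22062 = 6 - 22062 = -22056)
(T - 27881)*(43050 + (-9861 - 1*13699)) = (-22056 - 27881)*(43050 + (-9861 - 1*13699)) = -49937*(43050 + (-9861 - 13699)) = -49937*(43050 - 23560) = -49937*19490 = -973272130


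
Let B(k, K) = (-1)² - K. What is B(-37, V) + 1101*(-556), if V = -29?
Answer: -612126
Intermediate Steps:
B(k, K) = 1 - K
B(-37, V) + 1101*(-556) = (1 - 1*(-29)) + 1101*(-556) = (1 + 29) - 612156 = 30 - 612156 = -612126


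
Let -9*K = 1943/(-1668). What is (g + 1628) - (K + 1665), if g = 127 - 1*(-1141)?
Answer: 18477829/15012 ≈ 1230.9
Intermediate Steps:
K = 1943/15012 (K = -1943/(9*(-1668)) = -1943*(-1)/(9*1668) = -⅑*(-1943/1668) = 1943/15012 ≈ 0.12943)
g = 1268 (g = 127 + 1141 = 1268)
(g + 1628) - (K + 1665) = (1268 + 1628) - (1943/15012 + 1665) = 2896 - 1*24996923/15012 = 2896 - 24996923/15012 = 18477829/15012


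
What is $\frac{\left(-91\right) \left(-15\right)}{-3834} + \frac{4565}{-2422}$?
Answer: $- \frac{1734020}{773829} \approx -2.2408$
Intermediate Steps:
$\frac{\left(-91\right) \left(-15\right)}{-3834} + \frac{4565}{-2422} = 1365 \left(- \frac{1}{3834}\right) + 4565 \left(- \frac{1}{2422}\right) = - \frac{455}{1278} - \frac{4565}{2422} = - \frac{1734020}{773829}$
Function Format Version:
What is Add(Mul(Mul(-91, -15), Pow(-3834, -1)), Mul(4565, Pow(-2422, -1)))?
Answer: Rational(-1734020, 773829) ≈ -2.2408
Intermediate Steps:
Add(Mul(Mul(-91, -15), Pow(-3834, -1)), Mul(4565, Pow(-2422, -1))) = Add(Mul(1365, Rational(-1, 3834)), Mul(4565, Rational(-1, 2422))) = Add(Rational(-455, 1278), Rational(-4565, 2422)) = Rational(-1734020, 773829)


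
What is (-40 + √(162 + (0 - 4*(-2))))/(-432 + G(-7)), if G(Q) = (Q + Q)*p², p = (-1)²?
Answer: 20/223 - √170/446 ≈ 0.060452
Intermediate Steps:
p = 1
G(Q) = 2*Q (G(Q) = (Q + Q)*1² = (2*Q)*1 = 2*Q)
(-40 + √(162 + (0 - 4*(-2))))/(-432 + G(-7)) = (-40 + √(162 + (0 - 4*(-2))))/(-432 + 2*(-7)) = (-40 + √(162 + (0 + 8)))/(-432 - 14) = (-40 + √(162 + 8))/(-446) = (-40 + √170)*(-1/446) = 20/223 - √170/446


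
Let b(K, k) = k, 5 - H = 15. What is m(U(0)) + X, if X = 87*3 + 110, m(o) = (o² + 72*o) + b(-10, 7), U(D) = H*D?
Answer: 378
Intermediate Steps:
H = -10 (H = 5 - 1*15 = 5 - 15 = -10)
U(D) = -10*D
m(o) = 7 + o² + 72*o (m(o) = (o² + 72*o) + 7 = 7 + o² + 72*o)
X = 371 (X = 261 + 110 = 371)
m(U(0)) + X = (7 + (-10*0)² + 72*(-10*0)) + 371 = (7 + 0² + 72*0) + 371 = (7 + 0 + 0) + 371 = 7 + 371 = 378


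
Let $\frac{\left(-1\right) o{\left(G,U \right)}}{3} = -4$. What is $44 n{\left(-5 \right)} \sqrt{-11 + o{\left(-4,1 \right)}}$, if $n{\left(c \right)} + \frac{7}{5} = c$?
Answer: $- \frac{1408}{5} \approx -281.6$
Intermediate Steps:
$o{\left(G,U \right)} = 12$ ($o{\left(G,U \right)} = \left(-3\right) \left(-4\right) = 12$)
$n{\left(c \right)} = - \frac{7}{5} + c$
$44 n{\left(-5 \right)} \sqrt{-11 + o{\left(-4,1 \right)}} = 44 \left(- \frac{7}{5} - 5\right) \sqrt{-11 + 12} = 44 \left(- \frac{32}{5}\right) \sqrt{1} = \left(- \frac{1408}{5}\right) 1 = - \frac{1408}{5}$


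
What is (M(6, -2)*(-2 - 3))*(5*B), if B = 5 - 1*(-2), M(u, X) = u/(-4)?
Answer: 525/2 ≈ 262.50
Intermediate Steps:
M(u, X) = -u/4 (M(u, X) = u*(-¼) = -u/4)
B = 7 (B = 5 + 2 = 7)
(M(6, -2)*(-2 - 3))*(5*B) = ((-¼*6)*(-2 - 3))*(5*7) = -3/2*(-5)*35 = (15/2)*35 = 525/2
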